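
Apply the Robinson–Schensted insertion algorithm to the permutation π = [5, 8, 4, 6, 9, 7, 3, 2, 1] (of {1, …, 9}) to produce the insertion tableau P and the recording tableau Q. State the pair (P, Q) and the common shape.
P = [1, 6, 7] / [2, 8, 9] / [3] / [4] / [5];  Q = [1, 2, 5] / [3, 4, 6] / [7] / [8] / [9];  common shape = (3, 3, 1, 1, 1)

Row-insert the values π_1, π_2, … into P one at a time, bumping the leftmost entry strictly greater than the inserted value down to the next row. The recording tableau Q records, in position (i, j), the step at which that cell was added to P.
  Insert 5 (step 1): P = [5];  Q = [1]
  Insert 8 (step 2): P = [5, 8];  Q = [1, 2]
  Insert 4 (step 3): P = [4, 8] / [5];  Q = [1, 2] / [3]
  Insert 6 (step 4): P = [4, 6] / [5, 8];  Q = [1, 2] / [3, 4]
  Insert 9 (step 5): P = [4, 6, 9] / [5, 8];  Q = [1, 2, 5] / [3, 4]
  Insert 7 (step 6): P = [4, 6, 7] / [5, 8, 9];  Q = [1, 2, 5] / [3, 4, 6]
  Insert 3 (step 7): P = [3, 6, 7] / [4, 8, 9] / [5];  Q = [1, 2, 5] / [3, 4, 6] / [7]
  Insert 2 (step 8): P = [2, 6, 7] / [3, 8, 9] / [4] / [5];  Q = [1, 2, 5] / [3, 4, 6] / [7] / [8]
  Insert 1 (step 9): P = [1, 6, 7] / [2, 8, 9] / [3] / [4] / [5];  Q = [1, 2, 5] / [3, 4, 6] / [7] / [8] / [9]
Final shape: (3, 3, 1, 1, 1).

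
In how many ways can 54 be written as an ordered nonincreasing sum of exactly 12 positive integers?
p(54, 12 parts) = 31570

Partitions of n into exactly k parts are in bijection with partitions of n − k into at most k parts (subtract 1 from each part). So p(54, exactly 12) = p(42, parts ≤ 12). Computing via the recurrence p(m, j) = p(m, j−1) + p(m−j, j) gives 31570.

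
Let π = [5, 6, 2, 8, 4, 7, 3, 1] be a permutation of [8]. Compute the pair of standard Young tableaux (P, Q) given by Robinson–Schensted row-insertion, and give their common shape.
P = [1, 3, 7] / [2, 6, 8] / [4] / [5];  Q = [1, 2, 4] / [3, 5, 6] / [7] / [8];  common shape = (3, 3, 1, 1)

Row-insert the values π_1, π_2, … into P one at a time, bumping the leftmost entry strictly greater than the inserted value down to the next row. The recording tableau Q records, in position (i, j), the step at which that cell was added to P.
  Insert 5 (step 1): P = [5];  Q = [1]
  Insert 6 (step 2): P = [5, 6];  Q = [1, 2]
  Insert 2 (step 3): P = [2, 6] / [5];  Q = [1, 2] / [3]
  Insert 8 (step 4): P = [2, 6, 8] / [5];  Q = [1, 2, 4] / [3]
  Insert 4 (step 5): P = [2, 4, 8] / [5, 6];  Q = [1, 2, 4] / [3, 5]
  Insert 7 (step 6): P = [2, 4, 7] / [5, 6, 8];  Q = [1, 2, 4] / [3, 5, 6]
  Insert 3 (step 7): P = [2, 3, 7] / [4, 6, 8] / [5];  Q = [1, 2, 4] / [3, 5, 6] / [7]
  Insert 1 (step 8): P = [1, 3, 7] / [2, 6, 8] / [4] / [5];  Q = [1, 2, 4] / [3, 5, 6] / [7] / [8]
Final shape: (3, 3, 1, 1).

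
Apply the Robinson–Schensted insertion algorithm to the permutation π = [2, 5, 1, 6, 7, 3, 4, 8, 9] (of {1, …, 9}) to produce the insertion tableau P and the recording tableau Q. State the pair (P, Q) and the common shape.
P = [1, 3, 4, 7, 8, 9] / [2, 5, 6];  Q = [1, 2, 4, 5, 8, 9] / [3, 6, 7];  common shape = (6, 3)

Row-insert the values π_1, π_2, … into P one at a time, bumping the leftmost entry strictly greater than the inserted value down to the next row. The recording tableau Q records, in position (i, j), the step at which that cell was added to P.
  Insert 2 (step 1): P = [2];  Q = [1]
  Insert 5 (step 2): P = [2, 5];  Q = [1, 2]
  Insert 1 (step 3): P = [1, 5] / [2];  Q = [1, 2] / [3]
  Insert 6 (step 4): P = [1, 5, 6] / [2];  Q = [1, 2, 4] / [3]
  Insert 7 (step 5): P = [1, 5, 6, 7] / [2];  Q = [1, 2, 4, 5] / [3]
  Insert 3 (step 6): P = [1, 3, 6, 7] / [2, 5];  Q = [1, 2, 4, 5] / [3, 6]
  Insert 4 (step 7): P = [1, 3, 4, 7] / [2, 5, 6];  Q = [1, 2, 4, 5] / [3, 6, 7]
  Insert 8 (step 8): P = [1, 3, 4, 7, 8] / [2, 5, 6];  Q = [1, 2, 4, 5, 8] / [3, 6, 7]
  Insert 9 (step 9): P = [1, 3, 4, 7, 8, 9] / [2, 5, 6];  Q = [1, 2, 4, 5, 8, 9] / [3, 6, 7]
Final shape: (6, 3).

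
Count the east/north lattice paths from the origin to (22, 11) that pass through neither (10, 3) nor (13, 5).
Number of paths = 128940760

Inclusion–exclusion. Total paths: C(33, 22) = 193536720. Through P₁: C(13, 10)·C(20, 12) = 36027420. Through P₂: C(18, 13)·C(15, 9) = 42882840. Since P₁ is strictly southwest of P₂, a monotone path through both must visit P₁ then P₂; paths through both = C(13, 10)·C(5, 3)·C(15, 9) = 14314300. Avoid both = 193536720 − 36027420 − 42882840 + 14314300 = 128940760.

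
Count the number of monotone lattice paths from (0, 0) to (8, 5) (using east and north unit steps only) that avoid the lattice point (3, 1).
Number of paths = 783

Total paths from (0, 0) to (8, 5): C(13, 8) = 1287. Paths through (3, 1): (paths (0, 0) → (3, 1)) × (paths (3, 1) → (8, 5)) = C(4, 3) · C(9, 5) = 4 · 126 = 504. Avoidance count = 1287 − 504 = 783.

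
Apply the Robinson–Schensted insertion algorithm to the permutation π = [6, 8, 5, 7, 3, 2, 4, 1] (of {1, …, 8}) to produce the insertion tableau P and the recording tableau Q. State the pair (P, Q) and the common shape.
P = [1, 4] / [2, 7] / [3, 8] / [5] / [6];  Q = [1, 2] / [3, 4] / [5, 7] / [6] / [8];  common shape = (2, 2, 2, 1, 1)

Row-insert the values π_1, π_2, … into P one at a time, bumping the leftmost entry strictly greater than the inserted value down to the next row. The recording tableau Q records, in position (i, j), the step at which that cell was added to P.
  Insert 6 (step 1): P = [6];  Q = [1]
  Insert 8 (step 2): P = [6, 8];  Q = [1, 2]
  Insert 5 (step 3): P = [5, 8] / [6];  Q = [1, 2] / [3]
  Insert 7 (step 4): P = [5, 7] / [6, 8];  Q = [1, 2] / [3, 4]
  Insert 3 (step 5): P = [3, 7] / [5, 8] / [6];  Q = [1, 2] / [3, 4] / [5]
  Insert 2 (step 6): P = [2, 7] / [3, 8] / [5] / [6];  Q = [1, 2] / [3, 4] / [5] / [6]
  Insert 4 (step 7): P = [2, 4] / [3, 7] / [5, 8] / [6];  Q = [1, 2] / [3, 4] / [5, 7] / [6]
  Insert 1 (step 8): P = [1, 4] / [2, 7] / [3, 8] / [5] / [6];  Q = [1, 2] / [3, 4] / [5, 7] / [6] / [8]
Final shape: (2, 2, 2, 1, 1).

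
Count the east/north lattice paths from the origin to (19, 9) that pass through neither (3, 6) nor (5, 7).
Number of paths = 6760704

Inclusion–exclusion. Total paths: C(28, 19) = 6906900. Through P₁: C(9, 3)·C(19, 16) = 81396. Through P₂: C(12, 5)·C(16, 14) = 95040. Since P₁ is strictly southwest of P₂, a monotone path through both must visit P₁ then P₂; paths through both = C(9, 3)·C(3, 2)·C(16, 14) = 30240. Avoid both = 6906900 − 81396 − 95040 + 30240 = 6760704.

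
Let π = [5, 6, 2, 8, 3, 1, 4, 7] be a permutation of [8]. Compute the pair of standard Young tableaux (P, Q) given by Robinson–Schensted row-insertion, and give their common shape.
P = [1, 3, 4, 7] / [2, 6, 8] / [5];  Q = [1, 2, 4, 8] / [3, 5, 7] / [6];  common shape = (4, 3, 1)

Row-insert the values π_1, π_2, … into P one at a time, bumping the leftmost entry strictly greater than the inserted value down to the next row. The recording tableau Q records, in position (i, j), the step at which that cell was added to P.
  Insert 5 (step 1): P = [5];  Q = [1]
  Insert 6 (step 2): P = [5, 6];  Q = [1, 2]
  Insert 2 (step 3): P = [2, 6] / [5];  Q = [1, 2] / [3]
  Insert 8 (step 4): P = [2, 6, 8] / [5];  Q = [1, 2, 4] / [3]
  Insert 3 (step 5): P = [2, 3, 8] / [5, 6];  Q = [1, 2, 4] / [3, 5]
  Insert 1 (step 6): P = [1, 3, 8] / [2, 6] / [5];  Q = [1, 2, 4] / [3, 5] / [6]
  Insert 4 (step 7): P = [1, 3, 4] / [2, 6, 8] / [5];  Q = [1, 2, 4] / [3, 5, 7] / [6]
  Insert 7 (step 8): P = [1, 3, 4, 7] / [2, 6, 8] / [5];  Q = [1, 2, 4, 8] / [3, 5, 7] / [6]
Final shape: (4, 3, 1).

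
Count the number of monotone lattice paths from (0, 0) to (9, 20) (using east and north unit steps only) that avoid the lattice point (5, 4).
Number of paths = 9404535

Total paths from (0, 0) to (9, 20): C(29, 9) = 10015005. Paths through (5, 4): (paths (0, 0) → (5, 4)) × (paths (5, 4) → (9, 20)) = C(9, 5) · C(20, 4) = 126 · 4845 = 610470. Avoidance count = 10015005 − 610470 = 9404535.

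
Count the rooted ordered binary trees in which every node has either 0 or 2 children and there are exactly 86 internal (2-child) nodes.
C_86 = 4180080073556524734514695828170907458428751314320

These full binary trees are counted by the Catalan number C_n = (1/(n + 1)) · C(2n, n). For n = 86: C_86 = (1/87) · C(172, 86) = 363666966399417651902778537050868948883301364345840/87 = 4180080073556524734514695828170907458428751314320.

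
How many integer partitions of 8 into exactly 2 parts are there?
p(8, 2 parts) = 4

Partitions of n into exactly k parts ↔ partitions of n − k into at most k parts (subtract 1 from each part). For n = 8, k = 2, the partitions are: 7+1, 6+2, 5+3, 4+4. Count = 4.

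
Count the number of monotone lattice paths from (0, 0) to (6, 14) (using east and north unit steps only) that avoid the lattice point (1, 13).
Number of paths = 38676

Total paths from (0, 0) to (6, 14): C(20, 6) = 38760. Paths through (1, 13): (paths (0, 0) → (1, 13)) × (paths (1, 13) → (6, 14)) = C(14, 1) · C(6, 5) = 14 · 6 = 84. Avoidance count = 38760 − 84 = 38676.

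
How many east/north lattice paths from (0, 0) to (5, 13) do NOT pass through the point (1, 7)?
Number of paths = 6888

Total paths from (0, 0) to (5, 13): C(18, 5) = 8568. Paths through (1, 7): (paths (0, 0) → (1, 7)) × (paths (1, 7) → (5, 13)) = C(8, 1) · C(10, 4) = 8 · 210 = 1680. Avoidance count = 8568 − 1680 = 6888.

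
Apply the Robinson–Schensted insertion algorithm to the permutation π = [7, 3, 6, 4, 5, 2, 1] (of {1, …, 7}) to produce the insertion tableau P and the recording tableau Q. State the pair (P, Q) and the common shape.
P = [1, 4, 5] / [2] / [3] / [6] / [7];  Q = [1, 3, 5] / [2] / [4] / [6] / [7];  common shape = (3, 1, 1, 1, 1)

Row-insert the values π_1, π_2, … into P one at a time, bumping the leftmost entry strictly greater than the inserted value down to the next row. The recording tableau Q records, in position (i, j), the step at which that cell was added to P.
  Insert 7 (step 1): P = [7];  Q = [1]
  Insert 3 (step 2): P = [3] / [7];  Q = [1] / [2]
  Insert 6 (step 3): P = [3, 6] / [7];  Q = [1, 3] / [2]
  Insert 4 (step 4): P = [3, 4] / [6] / [7];  Q = [1, 3] / [2] / [4]
  Insert 5 (step 5): P = [3, 4, 5] / [6] / [7];  Q = [1, 3, 5] / [2] / [4]
  Insert 2 (step 6): P = [2, 4, 5] / [3] / [6] / [7];  Q = [1, 3, 5] / [2] / [4] / [6]
  Insert 1 (step 7): P = [1, 4, 5] / [2] / [3] / [6] / [7];  Q = [1, 3, 5] / [2] / [4] / [6] / [7]
Final shape: (3, 1, 1, 1, 1).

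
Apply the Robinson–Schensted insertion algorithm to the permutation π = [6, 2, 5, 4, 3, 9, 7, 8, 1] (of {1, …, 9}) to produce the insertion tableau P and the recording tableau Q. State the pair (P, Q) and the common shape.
P = [1, 3, 7, 8] / [2, 9] / [4] / [5] / [6];  Q = [1, 3, 6, 8] / [2, 7] / [4] / [5] / [9];  common shape = (4, 2, 1, 1, 1)

Row-insert the values π_1, π_2, … into P one at a time, bumping the leftmost entry strictly greater than the inserted value down to the next row. The recording tableau Q records, in position (i, j), the step at which that cell was added to P.
  Insert 6 (step 1): P = [6];  Q = [1]
  Insert 2 (step 2): P = [2] / [6];  Q = [1] / [2]
  Insert 5 (step 3): P = [2, 5] / [6];  Q = [1, 3] / [2]
  Insert 4 (step 4): P = [2, 4] / [5] / [6];  Q = [1, 3] / [2] / [4]
  Insert 3 (step 5): P = [2, 3] / [4] / [5] / [6];  Q = [1, 3] / [2] / [4] / [5]
  Insert 9 (step 6): P = [2, 3, 9] / [4] / [5] / [6];  Q = [1, 3, 6] / [2] / [4] / [5]
  Insert 7 (step 7): P = [2, 3, 7] / [4, 9] / [5] / [6];  Q = [1, 3, 6] / [2, 7] / [4] / [5]
  Insert 8 (step 8): P = [2, 3, 7, 8] / [4, 9] / [5] / [6];  Q = [1, 3, 6, 8] / [2, 7] / [4] / [5]
  Insert 1 (step 9): P = [1, 3, 7, 8] / [2, 9] / [4] / [5] / [6];  Q = [1, 3, 6, 8] / [2, 7] / [4] / [5] / [9]
Final shape: (4, 2, 1, 1, 1).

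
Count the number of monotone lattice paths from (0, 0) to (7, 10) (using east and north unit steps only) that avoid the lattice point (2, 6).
Number of paths = 15920

Total paths from (0, 0) to (7, 10): C(17, 7) = 19448. Paths through (2, 6): (paths (0, 0) → (2, 6)) × (paths (2, 6) → (7, 10)) = C(8, 2) · C(9, 5) = 28 · 126 = 3528. Avoidance count = 19448 − 3528 = 15920.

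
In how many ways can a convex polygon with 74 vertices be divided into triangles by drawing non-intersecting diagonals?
C_72 = 20276890389709399862928998568254641025700

These polygon triangulations are counted by the Catalan number C_n = (1/(n + 1)) · C(2n, n). For n = 72: C_72 = (1/73) · C(144, 72) = 1480212998448786189993816895482588794876100/73 = 20276890389709399862928998568254641025700.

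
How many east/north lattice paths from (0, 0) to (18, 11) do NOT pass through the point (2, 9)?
Number of paths = 34588875

Total paths from (0, 0) to (18, 11): C(29, 18) = 34597290. Paths through (2, 9): (paths (0, 0) → (2, 9)) × (paths (2, 9) → (18, 11)) = C(11, 2) · C(18, 16) = 55 · 153 = 8415. Avoidance count = 34597290 − 8415 = 34588875.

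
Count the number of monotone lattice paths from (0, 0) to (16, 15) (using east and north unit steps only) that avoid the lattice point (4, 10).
Number of paths = 294346007

Total paths from (0, 0) to (16, 15): C(31, 16) = 300540195. Paths through (4, 10): (paths (0, 0) → (4, 10)) × (paths (4, 10) → (16, 15)) = C(14, 4) · C(17, 12) = 1001 · 6188 = 6194188. Avoidance count = 300540195 − 6194188 = 294346007.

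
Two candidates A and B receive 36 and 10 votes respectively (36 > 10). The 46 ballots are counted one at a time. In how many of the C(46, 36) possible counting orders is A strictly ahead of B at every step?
Strict-lead orderings = 2304024151

Total orderings of the 46 votes with 36 for A: C(46, 36) = 4076350421. By the Bertrand ballot formula (Cycle Lemma / reflection principle), the number of orderings in which A is strictly ahead of B throughout is (p − q)/(p + q) · C(p + q, p) = (36 − 10)/(36 + 10) · 4076350421 = 2304024151.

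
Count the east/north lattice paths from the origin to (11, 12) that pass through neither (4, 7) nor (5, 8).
Number of paths = 959048

Inclusion–exclusion. Total paths: C(23, 11) = 1352078. Through P₁: C(11, 4)·C(12, 7) = 261360. Through P₂: C(13, 5)·C(10, 6) = 270270. Since P₁ is strictly southwest of P₂, a monotone path through both must visit P₁ then P₂; paths through both = C(11, 4)·C(2, 1)·C(10, 6) = 138600. Avoid both = 1352078 − 261360 − 270270 + 138600 = 959048.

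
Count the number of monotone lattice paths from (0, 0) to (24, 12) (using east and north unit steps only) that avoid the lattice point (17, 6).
Number of paths = 1078452648

Total paths from (0, 0) to (24, 12): C(36, 24) = 1251677700. Paths through (17, 6): (paths (0, 0) → (17, 6)) × (paths (17, 6) → (24, 12)) = C(23, 17) · C(13, 7) = 100947 · 1716 = 173225052. Avoidance count = 1251677700 − 173225052 = 1078452648.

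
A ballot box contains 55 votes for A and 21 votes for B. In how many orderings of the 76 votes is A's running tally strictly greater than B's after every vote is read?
Strict-lead orderings = 1300367235657070960

Total orderings of the 76 votes with 55 for A: C(76, 55) = 2906703232645217440. By the Bertrand ballot formula (Cycle Lemma / reflection principle), the number of orderings in which A is strictly ahead of B throughout is (p − q)/(p + q) · C(p + q, p) = (55 − 21)/(55 + 21) · 2906703232645217440 = 1300367235657070960.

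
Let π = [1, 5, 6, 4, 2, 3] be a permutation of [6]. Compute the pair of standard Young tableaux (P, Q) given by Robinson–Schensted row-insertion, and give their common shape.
P = [1, 2, 3] / [4, 6] / [5];  Q = [1, 2, 3] / [4, 6] / [5];  common shape = (3, 2, 1)

Row-insert the values π_1, π_2, … into P one at a time, bumping the leftmost entry strictly greater than the inserted value down to the next row. The recording tableau Q records, in position (i, j), the step at which that cell was added to P.
  Insert 1 (step 1): P = [1];  Q = [1]
  Insert 5 (step 2): P = [1, 5];  Q = [1, 2]
  Insert 6 (step 3): P = [1, 5, 6];  Q = [1, 2, 3]
  Insert 4 (step 4): P = [1, 4, 6] / [5];  Q = [1, 2, 3] / [4]
  Insert 2 (step 5): P = [1, 2, 6] / [4] / [5];  Q = [1, 2, 3] / [4] / [5]
  Insert 3 (step 6): P = [1, 2, 3] / [4, 6] / [5];  Q = [1, 2, 3] / [4, 6] / [5]
Final shape: (3, 2, 1).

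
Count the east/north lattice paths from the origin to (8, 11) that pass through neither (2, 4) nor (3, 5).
Number of paths = 37830

Inclusion–exclusion. Total paths: C(19, 8) = 75582. Through P₁: C(6, 2)·C(13, 6) = 25740. Through P₂: C(8, 3)·C(11, 5) = 25872. Since P₁ is strictly southwest of P₂, a monotone path through both must visit P₁ then P₂; paths through both = C(6, 2)·C(2, 1)·C(11, 5) = 13860. Avoid both = 75582 − 25740 − 25872 + 13860 = 37830.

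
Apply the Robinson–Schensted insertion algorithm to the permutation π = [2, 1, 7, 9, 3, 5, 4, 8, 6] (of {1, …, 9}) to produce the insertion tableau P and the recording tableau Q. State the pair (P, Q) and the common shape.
P = [1, 3, 4, 6] / [2, 5, 8] / [7, 9];  Q = [1, 3, 4, 8] / [2, 5, 6] / [7, 9];  common shape = (4, 3, 2)

Row-insert the values π_1, π_2, … into P one at a time, bumping the leftmost entry strictly greater than the inserted value down to the next row. The recording tableau Q records, in position (i, j), the step at which that cell was added to P.
  Insert 2 (step 1): P = [2];  Q = [1]
  Insert 1 (step 2): P = [1] / [2];  Q = [1] / [2]
  Insert 7 (step 3): P = [1, 7] / [2];  Q = [1, 3] / [2]
  Insert 9 (step 4): P = [1, 7, 9] / [2];  Q = [1, 3, 4] / [2]
  Insert 3 (step 5): P = [1, 3, 9] / [2, 7];  Q = [1, 3, 4] / [2, 5]
  Insert 5 (step 6): P = [1, 3, 5] / [2, 7, 9];  Q = [1, 3, 4] / [2, 5, 6]
  Insert 4 (step 7): P = [1, 3, 4] / [2, 5, 9] / [7];  Q = [1, 3, 4] / [2, 5, 6] / [7]
  Insert 8 (step 8): P = [1, 3, 4, 8] / [2, 5, 9] / [7];  Q = [1, 3, 4, 8] / [2, 5, 6] / [7]
  Insert 6 (step 9): P = [1, 3, 4, 6] / [2, 5, 8] / [7, 9];  Q = [1, 3, 4, 8] / [2, 5, 6] / [7, 9]
Final shape: (4, 3, 2).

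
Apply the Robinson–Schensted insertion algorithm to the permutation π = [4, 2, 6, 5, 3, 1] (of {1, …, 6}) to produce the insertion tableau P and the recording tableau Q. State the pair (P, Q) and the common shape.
P = [1, 3] / [2, 5] / [4] / [6];  Q = [1, 3] / [2, 4] / [5] / [6];  common shape = (2, 2, 1, 1)

Row-insert the values π_1, π_2, … into P one at a time, bumping the leftmost entry strictly greater than the inserted value down to the next row. The recording tableau Q records, in position (i, j), the step at which that cell was added to P.
  Insert 4 (step 1): P = [4];  Q = [1]
  Insert 2 (step 2): P = [2] / [4];  Q = [1] / [2]
  Insert 6 (step 3): P = [2, 6] / [4];  Q = [1, 3] / [2]
  Insert 5 (step 4): P = [2, 5] / [4, 6];  Q = [1, 3] / [2, 4]
  Insert 3 (step 5): P = [2, 3] / [4, 5] / [6];  Q = [1, 3] / [2, 4] / [5]
  Insert 1 (step 6): P = [1, 3] / [2, 5] / [4] / [6];  Q = [1, 3] / [2, 4] / [5] / [6]
Final shape: (2, 2, 1, 1).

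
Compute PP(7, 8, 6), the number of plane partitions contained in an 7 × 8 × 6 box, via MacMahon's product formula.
PP(7, 8, 6) = 19702998159210080

Evaluate the triple product over i = 1..7, j = 1..8, k = 1..6. The factors are (2/1) · (3/2) · (4/3) · (5/4) · (6/5) · (7/6) · (3/2) · (4/3) · … (336 factors total). The numerators and denominators telescope so the product is an integer; carrying out the multiplication exactly gives PP(7, 8, 6) = 19702998159210080.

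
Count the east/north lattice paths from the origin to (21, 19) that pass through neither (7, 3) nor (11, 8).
Number of paths = 92505772608

Inclusion–exclusion. Total paths: C(40, 21) = 131282408400. Through P₁: C(10, 7)·C(30, 14) = 17450721000. Through P₂: C(19, 11)·C(21, 10) = 26658980712. Since P₁ is strictly southwest of P₂, a monotone path through both must visit P₁ then P₂; paths through both = C(10, 7)·C(9, 4)·C(21, 10) = 5333065920. Avoid both = 131282408400 − 17450721000 − 26658980712 + 5333065920 = 92505772608.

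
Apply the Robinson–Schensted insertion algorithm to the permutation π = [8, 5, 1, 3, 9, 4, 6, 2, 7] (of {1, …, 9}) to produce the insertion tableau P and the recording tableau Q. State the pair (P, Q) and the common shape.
P = [1, 2, 4, 6, 7] / [3, 9] / [5] / [8];  Q = [1, 4, 5, 7, 9] / [2, 6] / [3] / [8];  common shape = (5, 2, 1, 1)

Row-insert the values π_1, π_2, … into P one at a time, bumping the leftmost entry strictly greater than the inserted value down to the next row. The recording tableau Q records, in position (i, j), the step at which that cell was added to P.
  Insert 8 (step 1): P = [8];  Q = [1]
  Insert 5 (step 2): P = [5] / [8];  Q = [1] / [2]
  Insert 1 (step 3): P = [1] / [5] / [8];  Q = [1] / [2] / [3]
  Insert 3 (step 4): P = [1, 3] / [5] / [8];  Q = [1, 4] / [2] / [3]
  Insert 9 (step 5): P = [1, 3, 9] / [5] / [8];  Q = [1, 4, 5] / [2] / [3]
  Insert 4 (step 6): P = [1, 3, 4] / [5, 9] / [8];  Q = [1, 4, 5] / [2, 6] / [3]
  Insert 6 (step 7): P = [1, 3, 4, 6] / [5, 9] / [8];  Q = [1, 4, 5, 7] / [2, 6] / [3]
  Insert 2 (step 8): P = [1, 2, 4, 6] / [3, 9] / [5] / [8];  Q = [1, 4, 5, 7] / [2, 6] / [3] / [8]
  Insert 7 (step 9): P = [1, 2, 4, 6, 7] / [3, 9] / [5] / [8];  Q = [1, 4, 5, 7, 9] / [2, 6] / [3] / [8]
Final shape: (5, 2, 1, 1).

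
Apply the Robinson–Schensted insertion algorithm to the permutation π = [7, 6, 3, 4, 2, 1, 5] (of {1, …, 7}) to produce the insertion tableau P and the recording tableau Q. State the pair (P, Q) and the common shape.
P = [1, 4, 5] / [2] / [3] / [6] / [7];  Q = [1, 4, 7] / [2] / [3] / [5] / [6];  common shape = (3, 1, 1, 1, 1)

Row-insert the values π_1, π_2, … into P one at a time, bumping the leftmost entry strictly greater than the inserted value down to the next row. The recording tableau Q records, in position (i, j), the step at which that cell was added to P.
  Insert 7 (step 1): P = [7];  Q = [1]
  Insert 6 (step 2): P = [6] / [7];  Q = [1] / [2]
  Insert 3 (step 3): P = [3] / [6] / [7];  Q = [1] / [2] / [3]
  Insert 4 (step 4): P = [3, 4] / [6] / [7];  Q = [1, 4] / [2] / [3]
  Insert 2 (step 5): P = [2, 4] / [3] / [6] / [7];  Q = [1, 4] / [2] / [3] / [5]
  Insert 1 (step 6): P = [1, 4] / [2] / [3] / [6] / [7];  Q = [1, 4] / [2] / [3] / [5] / [6]
  Insert 5 (step 7): P = [1, 4, 5] / [2] / [3] / [6] / [7];  Q = [1, 4, 7] / [2] / [3] / [5] / [6]
Final shape: (3, 1, 1, 1, 1).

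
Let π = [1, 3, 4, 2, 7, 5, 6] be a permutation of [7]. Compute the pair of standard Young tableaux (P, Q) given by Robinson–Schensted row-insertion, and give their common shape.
P = [1, 2, 4, 5, 6] / [3, 7];  Q = [1, 2, 3, 5, 7] / [4, 6];  common shape = (5, 2)

Row-insert the values π_1, π_2, … into P one at a time, bumping the leftmost entry strictly greater than the inserted value down to the next row. The recording tableau Q records, in position (i, j), the step at which that cell was added to P.
  Insert 1 (step 1): P = [1];  Q = [1]
  Insert 3 (step 2): P = [1, 3];  Q = [1, 2]
  Insert 4 (step 3): P = [1, 3, 4];  Q = [1, 2, 3]
  Insert 2 (step 4): P = [1, 2, 4] / [3];  Q = [1, 2, 3] / [4]
  Insert 7 (step 5): P = [1, 2, 4, 7] / [3];  Q = [1, 2, 3, 5] / [4]
  Insert 5 (step 6): P = [1, 2, 4, 5] / [3, 7];  Q = [1, 2, 3, 5] / [4, 6]
  Insert 6 (step 7): P = [1, 2, 4, 5, 6] / [3, 7];  Q = [1, 2, 3, 5, 7] / [4, 6]
Final shape: (5, 2).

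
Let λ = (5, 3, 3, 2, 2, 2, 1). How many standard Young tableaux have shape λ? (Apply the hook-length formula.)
# SYT of shape (5, 3, 3, 2, 2, 2, 1) = 5346432

Hook-length formula: f^λ = n! / Π hook(c), product over all cells c of the Young diagram. For λ = (5, 3, 3, 2, 2, 2, 1), n = 18 boxes. Hook lengths by row (left-to-right, top-to-bottom): [11, 9, 5, 2, 1]; [8, 6, 2]; [7, 5, 1]; [5, 3]; [4, 2]; [3, 1]; [1]. Product of hooks = 1197504000. So f^λ = 18! / 1197504000 = 6402373705728000 / 1197504000 = 5346432.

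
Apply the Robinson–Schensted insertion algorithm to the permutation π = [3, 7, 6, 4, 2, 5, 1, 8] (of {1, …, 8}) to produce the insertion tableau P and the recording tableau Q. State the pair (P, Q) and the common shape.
P = [1, 4, 5, 8] / [2] / [3] / [6] / [7];  Q = [1, 2, 6, 8] / [3] / [4] / [5] / [7];  common shape = (4, 1, 1, 1, 1)

Row-insert the values π_1, π_2, … into P one at a time, bumping the leftmost entry strictly greater than the inserted value down to the next row. The recording tableau Q records, in position (i, j), the step at which that cell was added to P.
  Insert 3 (step 1): P = [3];  Q = [1]
  Insert 7 (step 2): P = [3, 7];  Q = [1, 2]
  Insert 6 (step 3): P = [3, 6] / [7];  Q = [1, 2] / [3]
  Insert 4 (step 4): P = [3, 4] / [6] / [7];  Q = [1, 2] / [3] / [4]
  Insert 2 (step 5): P = [2, 4] / [3] / [6] / [7];  Q = [1, 2] / [3] / [4] / [5]
  Insert 5 (step 6): P = [2, 4, 5] / [3] / [6] / [7];  Q = [1, 2, 6] / [3] / [4] / [5]
  Insert 1 (step 7): P = [1, 4, 5] / [2] / [3] / [6] / [7];  Q = [1, 2, 6] / [3] / [4] / [5] / [7]
  Insert 8 (step 8): P = [1, 4, 5, 8] / [2] / [3] / [6] / [7];  Q = [1, 2, 6, 8] / [3] / [4] / [5] / [7]
Final shape: (4, 1, 1, 1, 1).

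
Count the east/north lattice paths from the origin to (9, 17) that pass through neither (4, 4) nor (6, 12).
Number of paths = 1661606

Inclusion–exclusion. Total paths: C(26, 9) = 3124550. Through P₁: C(8, 4)·C(18, 5) = 599760. Through P₂: C(18, 6)·C(8, 3) = 1039584. Since P₁ is strictly southwest of P₂, a monotone path through both must visit P₁ then P₂; paths through both = C(8, 4)·C(10, 2)·C(8, 3) = 176400. Avoid both = 3124550 − 599760 − 1039584 + 176400 = 1661606.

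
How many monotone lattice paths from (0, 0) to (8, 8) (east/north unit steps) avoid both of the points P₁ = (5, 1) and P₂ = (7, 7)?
Number of paths = 5622

Inclusion–exclusion. Total paths: C(16, 8) = 12870. Through P₁: C(6, 5)·C(10, 3) = 720. Through P₂: C(14, 7)·C(2, 1) = 6864. Since P₁ is strictly southwest of P₂, a monotone path through both must visit P₁ then P₂; paths through both = C(6, 5)·C(8, 2)·C(2, 1) = 336. Avoid both = 12870 − 720 − 6864 + 336 = 5622.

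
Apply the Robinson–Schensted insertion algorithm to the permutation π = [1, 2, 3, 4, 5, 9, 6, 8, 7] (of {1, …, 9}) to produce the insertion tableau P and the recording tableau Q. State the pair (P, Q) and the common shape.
P = [1, 2, 3, 4, 5, 6, 7] / [8] / [9];  Q = [1, 2, 3, 4, 5, 6, 8] / [7] / [9];  common shape = (7, 1, 1)

Row-insert the values π_1, π_2, … into P one at a time, bumping the leftmost entry strictly greater than the inserted value down to the next row. The recording tableau Q records, in position (i, j), the step at which that cell was added to P.
  Insert 1 (step 1): P = [1];  Q = [1]
  Insert 2 (step 2): P = [1, 2];  Q = [1, 2]
  Insert 3 (step 3): P = [1, 2, 3];  Q = [1, 2, 3]
  Insert 4 (step 4): P = [1, 2, 3, 4];  Q = [1, 2, 3, 4]
  Insert 5 (step 5): P = [1, 2, 3, 4, 5];  Q = [1, 2, 3, 4, 5]
  Insert 9 (step 6): P = [1, 2, 3, 4, 5, 9];  Q = [1, 2, 3, 4, 5, 6]
  Insert 6 (step 7): P = [1, 2, 3, 4, 5, 6] / [9];  Q = [1, 2, 3, 4, 5, 6] / [7]
  Insert 8 (step 8): P = [1, 2, 3, 4, 5, 6, 8] / [9];  Q = [1, 2, 3, 4, 5, 6, 8] / [7]
  Insert 7 (step 9): P = [1, 2, 3, 4, 5, 6, 7] / [8] / [9];  Q = [1, 2, 3, 4, 5, 6, 8] / [7] / [9]
Final shape: (7, 1, 1).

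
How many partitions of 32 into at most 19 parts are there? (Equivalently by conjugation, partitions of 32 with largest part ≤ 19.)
p(32, parts ≤ 19) = 8077

Use the recurrence p(n, m) = p(n, m−1) + p(n−m, m): either the largest part is < m (count p(n, m−1)) or the largest part is exactly m (remove one copy of m, count p(n−m, m)). With p(0, ·) = 1 this gives p(32, parts ≤ 19) = 8077. (By conjugating Young diagrams, this also counts partitions of 32 into at most 19 parts.)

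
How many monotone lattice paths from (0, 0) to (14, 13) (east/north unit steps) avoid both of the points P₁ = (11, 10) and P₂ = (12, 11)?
Number of paths = 9124104

Inclusion–exclusion. Total paths: C(27, 14) = 20058300. Through P₁: C(21, 11)·C(6, 3) = 7054320. Through P₂: C(23, 12)·C(4, 2) = 8112468. Since P₁ is strictly southwest of P₂, a monotone path through both must visit P₁ then P₂; paths through both = C(21, 11)·C(2, 1)·C(4, 2) = 4232592. Avoid both = 20058300 − 7054320 − 8112468 + 4232592 = 9124104.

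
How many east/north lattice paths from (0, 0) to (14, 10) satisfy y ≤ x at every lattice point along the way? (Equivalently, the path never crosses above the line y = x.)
Number of paths = 653752

By the reflection principle (André's argument), the number of monotone paths to (14, 10) with n ≤ m that never go above y = x is C(24, 14) − C(24, 15) = 1961256 − 1307504 = 653752.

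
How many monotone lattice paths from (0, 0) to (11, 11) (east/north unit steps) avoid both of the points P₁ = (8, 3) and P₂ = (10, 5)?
Number of paths = 664116

Inclusion–exclusion. Total paths: C(22, 11) = 705432. Through P₁: C(11, 8)·C(11, 3) = 27225. Through P₂: C(15, 10)·C(7, 1) = 21021. Since P₁ is strictly southwest of P₂, a monotone path through both must visit P₁ then P₂; paths through both = C(11, 8)·C(4, 2)·C(7, 1) = 6930. Avoid both = 705432 − 27225 − 21021 + 6930 = 664116.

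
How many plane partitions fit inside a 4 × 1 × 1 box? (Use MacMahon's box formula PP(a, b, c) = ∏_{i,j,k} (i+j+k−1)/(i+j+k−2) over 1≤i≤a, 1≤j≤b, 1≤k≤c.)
PP(4, 1, 1) = 5

Evaluate the triple product over i = 1..4, j = 1..1, k = 1..1. The factors are (2/1) · (3/2) · (4/3) · (5/4). The numerators and denominators telescope so the product is an integer; carrying out the multiplication exactly gives PP(4, 1, 1) = 5.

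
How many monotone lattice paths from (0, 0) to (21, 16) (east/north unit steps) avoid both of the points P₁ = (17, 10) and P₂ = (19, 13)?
Number of paths = 8474047320

Inclusion–exclusion. Total paths: C(37, 21) = 12875774670. Through P₁: C(27, 17)·C(10, 4) = 1771619850. Through P₂: C(32, 19)·C(5, 2) = 3473736000. Since P₁ is strictly southwest of P₂, a monotone path through both must visit P₁ then P₂; paths through both = C(27, 17)·C(5, 2)·C(5, 2) = 843628500. Avoid both = 12875774670 − 1771619850 − 3473736000 + 843628500 = 8474047320.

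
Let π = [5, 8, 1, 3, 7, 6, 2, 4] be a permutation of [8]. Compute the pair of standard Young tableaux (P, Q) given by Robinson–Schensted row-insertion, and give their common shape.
P = [1, 2, 4] / [3, 6] / [5, 7] / [8];  Q = [1, 2, 5] / [3, 4] / [6, 8] / [7];  common shape = (3, 2, 2, 1)

Row-insert the values π_1, π_2, … into P one at a time, bumping the leftmost entry strictly greater than the inserted value down to the next row. The recording tableau Q records, in position (i, j), the step at which that cell was added to P.
  Insert 5 (step 1): P = [5];  Q = [1]
  Insert 8 (step 2): P = [5, 8];  Q = [1, 2]
  Insert 1 (step 3): P = [1, 8] / [5];  Q = [1, 2] / [3]
  Insert 3 (step 4): P = [1, 3] / [5, 8];  Q = [1, 2] / [3, 4]
  Insert 7 (step 5): P = [1, 3, 7] / [5, 8];  Q = [1, 2, 5] / [3, 4]
  Insert 6 (step 6): P = [1, 3, 6] / [5, 7] / [8];  Q = [1, 2, 5] / [3, 4] / [6]
  Insert 2 (step 7): P = [1, 2, 6] / [3, 7] / [5] / [8];  Q = [1, 2, 5] / [3, 4] / [6] / [7]
  Insert 4 (step 8): P = [1, 2, 4] / [3, 6] / [5, 7] / [8];  Q = [1, 2, 5] / [3, 4] / [6, 8] / [7]
Final shape: (3, 2, 2, 1).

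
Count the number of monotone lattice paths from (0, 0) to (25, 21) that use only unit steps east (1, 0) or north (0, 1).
Number of paths = 6943526580276

A monotone lattice path from (0, 0) to (25, 21) consists of 25 east steps and 21 north steps in some order, so it is determined by which 25 of the 46 steps are east. The count is C(46, 25) = 6943526580276.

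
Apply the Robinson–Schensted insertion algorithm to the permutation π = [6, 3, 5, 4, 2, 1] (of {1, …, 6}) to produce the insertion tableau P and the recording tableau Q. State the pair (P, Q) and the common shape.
P = [1, 4] / [2] / [3] / [5] / [6];  Q = [1, 3] / [2] / [4] / [5] / [6];  common shape = (2, 1, 1, 1, 1)

Row-insert the values π_1, π_2, … into P one at a time, bumping the leftmost entry strictly greater than the inserted value down to the next row. The recording tableau Q records, in position (i, j), the step at which that cell was added to P.
  Insert 6 (step 1): P = [6];  Q = [1]
  Insert 3 (step 2): P = [3] / [6];  Q = [1] / [2]
  Insert 5 (step 3): P = [3, 5] / [6];  Q = [1, 3] / [2]
  Insert 4 (step 4): P = [3, 4] / [5] / [6];  Q = [1, 3] / [2] / [4]
  Insert 2 (step 5): P = [2, 4] / [3] / [5] / [6];  Q = [1, 3] / [2] / [4] / [5]
  Insert 1 (step 6): P = [1, 4] / [2] / [3] / [5] / [6];  Q = [1, 3] / [2] / [4] / [5] / [6]
Final shape: (2, 1, 1, 1, 1).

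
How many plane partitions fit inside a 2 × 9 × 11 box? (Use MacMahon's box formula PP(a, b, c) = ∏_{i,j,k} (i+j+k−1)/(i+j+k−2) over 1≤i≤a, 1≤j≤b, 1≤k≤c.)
PP(2, 9, 11) = 4936848280

Evaluate the triple product over i = 1..2, j = 1..9, k = 1..11. The factors are (2/1) · (3/2) · (4/3) · (5/4) · (6/5) · (7/6) · (8/7) · (9/8) · … (198 factors total). The numerators and denominators telescope so the product is an integer; carrying out the multiplication exactly gives PP(2, 9, 11) = 4936848280.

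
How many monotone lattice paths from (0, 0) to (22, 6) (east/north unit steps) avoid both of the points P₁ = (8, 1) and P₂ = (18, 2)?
Number of paths = 265718

Inclusion–exclusion. Total paths: C(28, 22) = 376740. Through P₁: C(9, 8)·C(19, 14) = 104652. Through P₂: C(20, 18)·C(8, 4) = 13300. Since P₁ is strictly southwest of P₂, a monotone path through both must visit P₁ then P₂; paths through both = C(9, 8)·C(11, 10)·C(8, 4) = 6930. Avoid both = 376740 − 104652 − 13300 + 6930 = 265718.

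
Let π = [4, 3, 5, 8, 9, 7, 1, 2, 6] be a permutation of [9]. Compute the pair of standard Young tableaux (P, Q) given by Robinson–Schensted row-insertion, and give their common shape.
P = [1, 2, 6, 9] / [3, 5, 7] / [4, 8];  Q = [1, 3, 4, 5] / [2, 6, 9] / [7, 8];  common shape = (4, 3, 2)

Row-insert the values π_1, π_2, … into P one at a time, bumping the leftmost entry strictly greater than the inserted value down to the next row. The recording tableau Q records, in position (i, j), the step at which that cell was added to P.
  Insert 4 (step 1): P = [4];  Q = [1]
  Insert 3 (step 2): P = [3] / [4];  Q = [1] / [2]
  Insert 5 (step 3): P = [3, 5] / [4];  Q = [1, 3] / [2]
  Insert 8 (step 4): P = [3, 5, 8] / [4];  Q = [1, 3, 4] / [2]
  Insert 9 (step 5): P = [3, 5, 8, 9] / [4];  Q = [1, 3, 4, 5] / [2]
  Insert 7 (step 6): P = [3, 5, 7, 9] / [4, 8];  Q = [1, 3, 4, 5] / [2, 6]
  Insert 1 (step 7): P = [1, 5, 7, 9] / [3, 8] / [4];  Q = [1, 3, 4, 5] / [2, 6] / [7]
  Insert 2 (step 8): P = [1, 2, 7, 9] / [3, 5] / [4, 8];  Q = [1, 3, 4, 5] / [2, 6] / [7, 8]
  Insert 6 (step 9): P = [1, 2, 6, 9] / [3, 5, 7] / [4, 8];  Q = [1, 3, 4, 5] / [2, 6, 9] / [7, 8]
Final shape: (4, 3, 2).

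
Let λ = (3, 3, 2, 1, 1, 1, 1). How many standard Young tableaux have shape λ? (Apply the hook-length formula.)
# SYT of shape (3, 3, 2, 1, 1, 1, 1) = 1925

Hook-length formula: f^λ = n! / Π hook(c), product over all cells c of the Young diagram. For λ = (3, 3, 2, 1, 1, 1, 1), n = 12 boxes. Hook lengths by row (left-to-right, top-to-bottom): [9, 4, 2]; [8, 3, 1]; [6, 1]; [4]; [3]; [2]; [1]. Product of hooks = 248832. So f^λ = 12! / 248832 = 479001600 / 248832 = 1925.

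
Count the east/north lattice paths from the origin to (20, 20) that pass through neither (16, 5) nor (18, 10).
Number of paths = 136929734550

Inclusion–exclusion. Total paths: C(40, 20) = 137846528820. Through P₁: C(21, 16)·C(19, 4) = 78872724. Through P₂: C(28, 18)·C(12, 2) = 866125260. Since P₁ is strictly southwest of P₂, a monotone path through both must visit P₁ then P₂; paths through both = C(21, 16)·C(7, 2)·C(12, 2) = 28203714. Avoid both = 137846528820 − 78872724 − 866125260 + 28203714 = 136929734550.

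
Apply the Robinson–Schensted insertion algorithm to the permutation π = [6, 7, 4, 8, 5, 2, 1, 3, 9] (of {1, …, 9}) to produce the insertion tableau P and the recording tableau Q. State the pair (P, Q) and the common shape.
P = [1, 3, 8, 9] / [2, 5] / [4, 7] / [6];  Q = [1, 2, 4, 9] / [3, 5] / [6, 8] / [7];  common shape = (4, 2, 2, 1)

Row-insert the values π_1, π_2, … into P one at a time, bumping the leftmost entry strictly greater than the inserted value down to the next row. The recording tableau Q records, in position (i, j), the step at which that cell was added to P.
  Insert 6 (step 1): P = [6];  Q = [1]
  Insert 7 (step 2): P = [6, 7];  Q = [1, 2]
  Insert 4 (step 3): P = [4, 7] / [6];  Q = [1, 2] / [3]
  Insert 8 (step 4): P = [4, 7, 8] / [6];  Q = [1, 2, 4] / [3]
  Insert 5 (step 5): P = [4, 5, 8] / [6, 7];  Q = [1, 2, 4] / [3, 5]
  Insert 2 (step 6): P = [2, 5, 8] / [4, 7] / [6];  Q = [1, 2, 4] / [3, 5] / [6]
  Insert 1 (step 7): P = [1, 5, 8] / [2, 7] / [4] / [6];  Q = [1, 2, 4] / [3, 5] / [6] / [7]
  Insert 3 (step 8): P = [1, 3, 8] / [2, 5] / [4, 7] / [6];  Q = [1, 2, 4] / [3, 5] / [6, 8] / [7]
  Insert 9 (step 9): P = [1, 3, 8, 9] / [2, 5] / [4, 7] / [6];  Q = [1, 2, 4, 9] / [3, 5] / [6, 8] / [7]
Final shape: (4, 2, 2, 1).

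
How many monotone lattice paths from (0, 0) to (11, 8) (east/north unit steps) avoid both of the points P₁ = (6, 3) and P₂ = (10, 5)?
Number of paths = 47442

Inclusion–exclusion. Total paths: C(19, 11) = 75582. Through P₁: C(9, 6)·C(10, 5) = 21168. Through P₂: C(15, 10)·C(4, 1) = 12012. Since P₁ is strictly southwest of P₂, a monotone path through both must visit P₁ then P₂; paths through both = C(9, 6)·C(6, 4)·C(4, 1) = 5040. Avoid both = 75582 − 21168 − 12012 + 5040 = 47442.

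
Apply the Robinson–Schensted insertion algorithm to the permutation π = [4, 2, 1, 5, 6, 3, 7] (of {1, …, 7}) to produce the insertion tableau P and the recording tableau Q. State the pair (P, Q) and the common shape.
P = [1, 3, 6, 7] / [2, 5] / [4];  Q = [1, 4, 5, 7] / [2, 6] / [3];  common shape = (4, 2, 1)

Row-insert the values π_1, π_2, … into P one at a time, bumping the leftmost entry strictly greater than the inserted value down to the next row. The recording tableau Q records, in position (i, j), the step at which that cell was added to P.
  Insert 4 (step 1): P = [4];  Q = [1]
  Insert 2 (step 2): P = [2] / [4];  Q = [1] / [2]
  Insert 1 (step 3): P = [1] / [2] / [4];  Q = [1] / [2] / [3]
  Insert 5 (step 4): P = [1, 5] / [2] / [4];  Q = [1, 4] / [2] / [3]
  Insert 6 (step 5): P = [1, 5, 6] / [2] / [4];  Q = [1, 4, 5] / [2] / [3]
  Insert 3 (step 6): P = [1, 3, 6] / [2, 5] / [4];  Q = [1, 4, 5] / [2, 6] / [3]
  Insert 7 (step 7): P = [1, 3, 6, 7] / [2, 5] / [4];  Q = [1, 4, 5, 7] / [2, 6] / [3]
Final shape: (4, 2, 1).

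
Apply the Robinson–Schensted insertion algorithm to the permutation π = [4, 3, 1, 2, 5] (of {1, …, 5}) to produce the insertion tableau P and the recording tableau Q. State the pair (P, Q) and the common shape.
P = [1, 2, 5] / [3] / [4];  Q = [1, 4, 5] / [2] / [3];  common shape = (3, 1, 1)

Row-insert the values π_1, π_2, … into P one at a time, bumping the leftmost entry strictly greater than the inserted value down to the next row. The recording tableau Q records, in position (i, j), the step at which that cell was added to P.
  Insert 4 (step 1): P = [4];  Q = [1]
  Insert 3 (step 2): P = [3] / [4];  Q = [1] / [2]
  Insert 1 (step 3): P = [1] / [3] / [4];  Q = [1] / [2] / [3]
  Insert 2 (step 4): P = [1, 2] / [3] / [4];  Q = [1, 4] / [2] / [3]
  Insert 5 (step 5): P = [1, 2, 5] / [3] / [4];  Q = [1, 4, 5] / [2] / [3]
Final shape: (3, 1, 1).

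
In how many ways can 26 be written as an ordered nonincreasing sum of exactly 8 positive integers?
p(26, 8 parts) = 288

Partitions of n into exactly k parts are in bijection with partitions of n − k into at most k parts (subtract 1 from each part). So p(26, exactly 8) = p(18, parts ≤ 8). Computing via the recurrence p(m, j) = p(m, j−1) + p(m−j, j) gives 288.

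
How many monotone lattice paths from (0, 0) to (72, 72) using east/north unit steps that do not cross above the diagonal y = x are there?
C_72 = 20276890389709399862928998568254641025700

These NE paths below the diagonal are counted by the Catalan number C_n = (1/(n + 1)) · C(2n, n). For n = 72: C_72 = (1/73) · C(144, 72) = 1480212998448786189993816895482588794876100/73 = 20276890389709399862928998568254641025700.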